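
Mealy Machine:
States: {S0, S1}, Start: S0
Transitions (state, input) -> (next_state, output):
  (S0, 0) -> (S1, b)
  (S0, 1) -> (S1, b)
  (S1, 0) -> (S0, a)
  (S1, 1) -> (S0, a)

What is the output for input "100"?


Step-by-step:
  (S0, 1) -> (S1, b)
  (S1, 0) -> (S0, a)
  (S0, 0) -> (S1, b)

"bab"


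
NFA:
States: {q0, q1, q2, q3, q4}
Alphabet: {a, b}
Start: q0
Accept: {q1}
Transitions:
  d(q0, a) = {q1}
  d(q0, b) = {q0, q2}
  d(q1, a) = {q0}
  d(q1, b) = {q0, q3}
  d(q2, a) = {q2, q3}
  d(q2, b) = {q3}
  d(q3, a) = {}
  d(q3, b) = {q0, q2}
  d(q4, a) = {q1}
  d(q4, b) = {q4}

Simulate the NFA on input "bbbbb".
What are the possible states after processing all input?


Start: {q0}
  --b--> {q0, q2}
  --b--> {q0, q2, q3}
  --b--> {q0, q2, q3}
  --b--> {q0, q2, q3}
  --b--> {q0, q2, q3}

{q0, q2, q3}


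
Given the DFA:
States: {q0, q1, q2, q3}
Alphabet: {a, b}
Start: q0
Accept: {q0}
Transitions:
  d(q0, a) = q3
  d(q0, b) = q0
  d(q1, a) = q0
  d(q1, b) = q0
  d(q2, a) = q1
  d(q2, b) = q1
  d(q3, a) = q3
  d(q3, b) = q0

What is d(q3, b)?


Looking up transition d(q3, b)

q0


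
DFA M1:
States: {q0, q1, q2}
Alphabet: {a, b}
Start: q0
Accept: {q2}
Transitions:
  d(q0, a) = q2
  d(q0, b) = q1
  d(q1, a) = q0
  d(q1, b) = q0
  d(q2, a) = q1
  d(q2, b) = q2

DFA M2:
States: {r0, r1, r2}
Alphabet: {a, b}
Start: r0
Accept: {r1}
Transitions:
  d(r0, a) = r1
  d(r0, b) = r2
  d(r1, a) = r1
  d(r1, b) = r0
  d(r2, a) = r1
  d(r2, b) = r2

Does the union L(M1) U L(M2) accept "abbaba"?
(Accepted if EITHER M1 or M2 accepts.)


M1: final=q2 accepted=True
M2: final=r1 accepted=True

Yes, union accepts


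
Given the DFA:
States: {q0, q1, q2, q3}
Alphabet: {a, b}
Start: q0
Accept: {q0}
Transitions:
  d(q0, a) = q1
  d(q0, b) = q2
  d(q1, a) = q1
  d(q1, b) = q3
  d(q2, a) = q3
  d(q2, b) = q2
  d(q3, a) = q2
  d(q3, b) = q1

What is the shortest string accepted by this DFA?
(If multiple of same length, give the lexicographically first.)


BFS by string length (lex-first path to each state shown):
  len 0: q0<-""
Found accept state at length 0.

"" (empty string)


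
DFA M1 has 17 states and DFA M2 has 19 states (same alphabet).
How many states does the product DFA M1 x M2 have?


Product construction pairs every M1 state with every M2 state.
17 * 19 = 323

323


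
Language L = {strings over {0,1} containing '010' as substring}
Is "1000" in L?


'010' does not occur

No, "1000" is not in L


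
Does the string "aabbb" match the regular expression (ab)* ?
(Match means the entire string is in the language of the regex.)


|string| = 5; first = 'a'; last = 'b'

No, "aabbb" does not match (ab)*


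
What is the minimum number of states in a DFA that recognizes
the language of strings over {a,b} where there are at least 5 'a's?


States: count = 0, 1, ..., 4, and a final '>= 5' state.
Total: 5 + 1 = 6. Accept = '>= 5' state.

6


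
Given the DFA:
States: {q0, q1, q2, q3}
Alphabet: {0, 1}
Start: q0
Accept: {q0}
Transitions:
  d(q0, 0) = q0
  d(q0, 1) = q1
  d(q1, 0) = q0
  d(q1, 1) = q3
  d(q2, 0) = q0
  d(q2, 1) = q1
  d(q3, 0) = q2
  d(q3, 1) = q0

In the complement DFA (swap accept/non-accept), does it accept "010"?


Trace: q0 -> q0 -> q1 -> q0
Final: q0
Original accept: {q0}
Complement: q0 is in original accept

No, complement rejects (original accepts)


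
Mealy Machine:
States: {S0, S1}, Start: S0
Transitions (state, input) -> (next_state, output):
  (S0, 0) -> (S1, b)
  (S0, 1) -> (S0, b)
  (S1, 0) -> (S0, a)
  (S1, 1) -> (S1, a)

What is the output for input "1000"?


Step-by-step:
  (S0, 1) -> (S0, b)
  (S0, 0) -> (S1, b)
  (S1, 0) -> (S0, a)
  (S0, 0) -> (S1, b)

"bbab"


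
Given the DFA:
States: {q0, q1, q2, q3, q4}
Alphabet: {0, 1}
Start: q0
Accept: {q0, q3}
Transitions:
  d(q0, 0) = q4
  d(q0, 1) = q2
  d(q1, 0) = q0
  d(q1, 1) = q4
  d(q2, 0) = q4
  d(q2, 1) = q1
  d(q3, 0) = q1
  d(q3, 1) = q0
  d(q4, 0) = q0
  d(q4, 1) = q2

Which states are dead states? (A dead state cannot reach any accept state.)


Forward reachability from each state:
  q0 -> reaches accept state q0 (live)
  q1 -> reaches accept state q0 (live)
  q2 -> reaches accept state q0 (live)
  q3 -> reaches accept state q0 (live)
  q4 -> reaches accept state q0 (live)

None (all states can reach an accept state)


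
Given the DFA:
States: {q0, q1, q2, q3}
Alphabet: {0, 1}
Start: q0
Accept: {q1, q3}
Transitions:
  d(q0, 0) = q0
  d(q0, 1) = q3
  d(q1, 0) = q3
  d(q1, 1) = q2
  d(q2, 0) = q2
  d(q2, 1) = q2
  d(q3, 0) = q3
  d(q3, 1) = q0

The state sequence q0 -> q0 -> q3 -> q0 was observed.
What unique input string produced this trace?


Trace back each transition to find the symbol:
  q0 --[0]--> q0
  q0 --[1]--> q3
  q3 --[1]--> q0

"011"


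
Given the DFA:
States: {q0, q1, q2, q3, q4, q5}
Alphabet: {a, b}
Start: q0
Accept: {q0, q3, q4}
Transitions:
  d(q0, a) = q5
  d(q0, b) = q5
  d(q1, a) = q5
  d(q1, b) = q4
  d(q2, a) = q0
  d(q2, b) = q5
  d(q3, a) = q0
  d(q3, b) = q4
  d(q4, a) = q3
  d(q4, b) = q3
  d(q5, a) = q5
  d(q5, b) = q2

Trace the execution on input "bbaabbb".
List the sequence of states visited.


Input: bbaabbb
d(q0, b) = q5
d(q5, b) = q2
d(q2, a) = q0
d(q0, a) = q5
d(q5, b) = q2
d(q2, b) = q5
d(q5, b) = q2


q0 -> q5 -> q2 -> q0 -> q5 -> q2 -> q5 -> q2


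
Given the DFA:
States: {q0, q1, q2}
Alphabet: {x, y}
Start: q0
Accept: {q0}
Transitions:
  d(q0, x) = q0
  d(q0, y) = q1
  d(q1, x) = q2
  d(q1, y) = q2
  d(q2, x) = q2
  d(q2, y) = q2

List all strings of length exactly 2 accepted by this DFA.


All strings of length 2: 4 total
Accepted: 1

"xx"


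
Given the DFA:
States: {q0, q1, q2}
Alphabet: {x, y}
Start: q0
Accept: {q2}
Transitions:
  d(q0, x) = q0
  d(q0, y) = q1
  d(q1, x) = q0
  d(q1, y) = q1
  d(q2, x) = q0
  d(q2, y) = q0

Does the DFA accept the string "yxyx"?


Trace: q0 -> q1 -> q0 -> q1 -> q0
Final state: q0
Accept states: {q2}

No, rejected (final state q0 is not an accept state)


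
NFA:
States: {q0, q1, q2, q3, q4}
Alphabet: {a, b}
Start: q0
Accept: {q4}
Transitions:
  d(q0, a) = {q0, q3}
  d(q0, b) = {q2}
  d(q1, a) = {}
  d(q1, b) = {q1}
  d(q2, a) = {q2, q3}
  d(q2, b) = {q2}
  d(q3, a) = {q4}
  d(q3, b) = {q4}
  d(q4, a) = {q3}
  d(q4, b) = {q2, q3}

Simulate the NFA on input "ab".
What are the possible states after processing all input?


Start: {q0}
  --a--> {q0, q3}
  --b--> {q2, q4}

{q2, q4}


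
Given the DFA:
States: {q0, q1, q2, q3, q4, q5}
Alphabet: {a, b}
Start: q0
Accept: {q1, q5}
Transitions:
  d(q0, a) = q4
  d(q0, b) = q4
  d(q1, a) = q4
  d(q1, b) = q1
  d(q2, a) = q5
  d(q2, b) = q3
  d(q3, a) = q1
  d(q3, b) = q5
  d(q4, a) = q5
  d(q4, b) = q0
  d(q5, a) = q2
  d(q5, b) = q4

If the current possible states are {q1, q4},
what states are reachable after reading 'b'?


Apply transition on 'b' from each current state:
  d(q1, b) = q1
  d(q4, b) = q0

{q0, q1}


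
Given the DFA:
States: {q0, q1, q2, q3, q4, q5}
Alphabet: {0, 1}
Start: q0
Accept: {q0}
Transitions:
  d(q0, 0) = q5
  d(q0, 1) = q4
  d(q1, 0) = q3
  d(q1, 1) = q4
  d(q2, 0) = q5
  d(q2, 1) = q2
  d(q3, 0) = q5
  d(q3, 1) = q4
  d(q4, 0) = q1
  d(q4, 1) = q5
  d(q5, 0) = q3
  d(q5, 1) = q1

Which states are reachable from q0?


BFS from q0:
  layer 0: {q0}
  layer 1: {q4, q5}
  layer 2: {q1, q3}

{q0, q1, q3, q4, q5}


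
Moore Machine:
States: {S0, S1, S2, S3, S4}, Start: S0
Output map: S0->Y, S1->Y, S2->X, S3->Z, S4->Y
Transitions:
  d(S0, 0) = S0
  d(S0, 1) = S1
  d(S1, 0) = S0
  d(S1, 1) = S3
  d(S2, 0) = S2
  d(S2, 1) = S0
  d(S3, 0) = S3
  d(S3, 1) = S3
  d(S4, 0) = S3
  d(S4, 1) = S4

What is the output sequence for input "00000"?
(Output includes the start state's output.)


Start: S0 (output Y)
  --0--> S0 (output Y)
  --0--> S0 (output Y)
  --0--> S0 (output Y)
  --0--> S0 (output Y)
  --0--> S0 (output Y)

"YYYYYY"


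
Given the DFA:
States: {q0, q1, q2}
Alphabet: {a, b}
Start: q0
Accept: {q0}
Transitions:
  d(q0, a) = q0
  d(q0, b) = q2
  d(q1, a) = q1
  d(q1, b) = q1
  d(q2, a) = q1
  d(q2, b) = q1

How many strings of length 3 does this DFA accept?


Enumerating all length-3 strings:
  "aaa" -> q0 [accept]
  "aab" -> q2 [reject]
  "aba" -> q1 [reject]
  "abb" -> q1 [reject]
  "baa" -> q1 [reject]
  "bab" -> q1 [reject]
  "bba" -> q1 [reject]
  "bbb" -> q1 [reject]

1 out of 8


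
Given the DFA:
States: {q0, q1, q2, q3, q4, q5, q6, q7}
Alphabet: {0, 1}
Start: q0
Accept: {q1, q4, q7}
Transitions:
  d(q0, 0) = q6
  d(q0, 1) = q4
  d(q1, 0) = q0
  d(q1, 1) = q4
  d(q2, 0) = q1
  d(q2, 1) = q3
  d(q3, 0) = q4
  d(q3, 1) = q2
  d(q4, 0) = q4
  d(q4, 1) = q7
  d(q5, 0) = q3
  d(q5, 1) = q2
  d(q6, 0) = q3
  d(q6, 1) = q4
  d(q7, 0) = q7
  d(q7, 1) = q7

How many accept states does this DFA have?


Accept states listed: {q1, q4, q7}
Counting: q1(1) q4(2) q7(3)

3


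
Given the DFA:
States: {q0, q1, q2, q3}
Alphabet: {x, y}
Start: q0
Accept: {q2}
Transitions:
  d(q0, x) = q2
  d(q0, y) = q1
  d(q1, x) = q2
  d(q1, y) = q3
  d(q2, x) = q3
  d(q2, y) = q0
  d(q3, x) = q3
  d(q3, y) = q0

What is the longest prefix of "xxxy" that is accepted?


Run the DFA, marking each prefix where the state is accepting:
  "" -> q0 [reject]
  "x" -> q2 [accept]
  "xx" -> q3 [reject]
  "xxx" -> q3 [reject]
  "xxxy" -> q0 [reject]

"x"


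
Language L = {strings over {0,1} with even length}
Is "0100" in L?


length = 4; 4 mod 2 = 0

Yes, "0100" is in L


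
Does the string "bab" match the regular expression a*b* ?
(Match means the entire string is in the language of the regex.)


|string| = 3; first = 'b'; last = 'b'

No, "bab" does not match a*b*


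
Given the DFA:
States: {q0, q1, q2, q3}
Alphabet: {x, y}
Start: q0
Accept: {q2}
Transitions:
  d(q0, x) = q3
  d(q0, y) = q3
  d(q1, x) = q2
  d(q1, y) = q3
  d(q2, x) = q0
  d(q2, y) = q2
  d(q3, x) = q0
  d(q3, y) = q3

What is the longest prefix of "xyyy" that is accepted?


Run the DFA, marking each prefix where the state is accepting:
  "" -> q0 [reject]
  "x" -> q3 [reject]
  "xy" -> q3 [reject]
  "xyy" -> q3 [reject]
  "xyyy" -> q3 [reject]

No prefix is accepted


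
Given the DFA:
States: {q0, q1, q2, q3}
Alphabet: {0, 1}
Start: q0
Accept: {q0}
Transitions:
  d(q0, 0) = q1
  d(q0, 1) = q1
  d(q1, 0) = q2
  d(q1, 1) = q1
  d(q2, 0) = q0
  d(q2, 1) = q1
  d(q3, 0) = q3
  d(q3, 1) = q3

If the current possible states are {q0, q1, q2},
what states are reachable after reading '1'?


Apply transition on '1' from each current state:
  d(q0, 1) = q1
  d(q1, 1) = q1
  d(q2, 1) = q1

{q1}


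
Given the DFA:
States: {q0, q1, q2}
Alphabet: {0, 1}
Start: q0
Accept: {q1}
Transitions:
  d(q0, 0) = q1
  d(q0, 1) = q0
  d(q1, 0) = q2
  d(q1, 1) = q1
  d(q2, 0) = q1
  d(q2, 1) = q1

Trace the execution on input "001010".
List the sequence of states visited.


Input: 001010
d(q0, 0) = q1
d(q1, 0) = q2
d(q2, 1) = q1
d(q1, 0) = q2
d(q2, 1) = q1
d(q1, 0) = q2


q0 -> q1 -> q2 -> q1 -> q2 -> q1 -> q2


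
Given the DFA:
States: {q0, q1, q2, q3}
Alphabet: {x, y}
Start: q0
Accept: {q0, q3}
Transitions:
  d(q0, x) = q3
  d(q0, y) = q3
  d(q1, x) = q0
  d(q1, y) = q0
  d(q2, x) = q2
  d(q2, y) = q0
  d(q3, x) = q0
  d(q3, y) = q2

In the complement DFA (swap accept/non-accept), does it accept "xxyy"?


Trace: q0 -> q3 -> q0 -> q3 -> q2
Final: q2
Original accept: {q0, q3}
Complement: q2 is not in original accept

Yes, complement accepts (original rejects)


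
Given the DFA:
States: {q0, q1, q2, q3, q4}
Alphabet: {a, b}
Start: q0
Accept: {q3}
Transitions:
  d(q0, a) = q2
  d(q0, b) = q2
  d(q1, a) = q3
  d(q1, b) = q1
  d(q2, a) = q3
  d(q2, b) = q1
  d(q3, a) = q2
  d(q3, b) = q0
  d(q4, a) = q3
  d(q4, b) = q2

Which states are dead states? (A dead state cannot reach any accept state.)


Forward reachability from each state:
  q0 -> reaches accept state q3 (live)
  q1 -> reaches accept state q3 (live)
  q2 -> reaches accept state q3 (live)
  q3 -> reaches accept state q3 (live)
  q4 -> reaches accept state q3 (live)

None (all states can reach an accept state)


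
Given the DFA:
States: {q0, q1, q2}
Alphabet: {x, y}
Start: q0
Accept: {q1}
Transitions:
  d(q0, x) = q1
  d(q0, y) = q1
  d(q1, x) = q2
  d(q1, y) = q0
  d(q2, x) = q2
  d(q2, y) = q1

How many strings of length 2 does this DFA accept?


Enumerating all length-2 strings:
  "xx" -> q2 [reject]
  "xy" -> q0 [reject]
  "yx" -> q2 [reject]
  "yy" -> q0 [reject]

0 out of 4


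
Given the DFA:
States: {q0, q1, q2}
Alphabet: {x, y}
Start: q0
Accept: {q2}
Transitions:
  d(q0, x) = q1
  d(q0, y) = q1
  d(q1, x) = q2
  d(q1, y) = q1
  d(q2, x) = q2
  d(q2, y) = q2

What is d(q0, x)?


Looking up transition d(q0, x)

q1


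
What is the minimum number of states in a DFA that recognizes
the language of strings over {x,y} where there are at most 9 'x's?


States: count = 0, 1, ..., 9 (all accepting; 10 states), plus a dead state for count > 9.
Total: 10 + 1 = 11.

11


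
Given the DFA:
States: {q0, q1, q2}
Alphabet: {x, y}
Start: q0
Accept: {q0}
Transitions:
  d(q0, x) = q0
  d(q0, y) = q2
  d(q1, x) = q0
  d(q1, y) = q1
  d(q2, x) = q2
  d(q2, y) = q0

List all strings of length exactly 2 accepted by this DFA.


All strings of length 2: 4 total
Accepted: 2

"xx", "yy"


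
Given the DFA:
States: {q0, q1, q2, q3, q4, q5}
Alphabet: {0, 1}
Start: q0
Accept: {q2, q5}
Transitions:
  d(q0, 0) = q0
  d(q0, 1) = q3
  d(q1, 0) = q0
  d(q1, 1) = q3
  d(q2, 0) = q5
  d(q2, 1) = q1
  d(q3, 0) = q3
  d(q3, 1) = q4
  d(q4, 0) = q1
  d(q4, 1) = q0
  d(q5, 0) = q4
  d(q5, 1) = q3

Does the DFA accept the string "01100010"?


Trace: q0 -> q0 -> q3 -> q4 -> q1 -> q0 -> q0 -> q3 -> q3
Final state: q3
Accept states: {q2, q5}

No, rejected (final state q3 is not an accept state)


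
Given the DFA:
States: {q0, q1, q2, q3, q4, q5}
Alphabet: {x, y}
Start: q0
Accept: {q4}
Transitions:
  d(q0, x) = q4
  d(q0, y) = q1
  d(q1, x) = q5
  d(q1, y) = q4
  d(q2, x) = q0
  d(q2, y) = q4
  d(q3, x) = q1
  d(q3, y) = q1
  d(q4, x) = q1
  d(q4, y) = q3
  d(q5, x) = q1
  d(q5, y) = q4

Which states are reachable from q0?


BFS from q0:
  layer 0: {q0}
  layer 1: {q1, q4}
  layer 2: {q3, q5}

{q0, q1, q3, q4, q5}


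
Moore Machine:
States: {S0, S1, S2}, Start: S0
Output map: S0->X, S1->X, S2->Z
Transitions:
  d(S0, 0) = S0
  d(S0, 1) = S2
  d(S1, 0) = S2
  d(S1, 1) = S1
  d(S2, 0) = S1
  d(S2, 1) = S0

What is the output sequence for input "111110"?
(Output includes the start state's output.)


Start: S0 (output X)
  --1--> S2 (output Z)
  --1--> S0 (output X)
  --1--> S2 (output Z)
  --1--> S0 (output X)
  --1--> S2 (output Z)
  --0--> S1 (output X)

"XZXZXZX"


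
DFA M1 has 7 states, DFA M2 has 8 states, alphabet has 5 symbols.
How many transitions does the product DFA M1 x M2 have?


Product DFA has 7 * 8 = 56 states.
Each has 5 transitions: 56 * 5 = 280

280


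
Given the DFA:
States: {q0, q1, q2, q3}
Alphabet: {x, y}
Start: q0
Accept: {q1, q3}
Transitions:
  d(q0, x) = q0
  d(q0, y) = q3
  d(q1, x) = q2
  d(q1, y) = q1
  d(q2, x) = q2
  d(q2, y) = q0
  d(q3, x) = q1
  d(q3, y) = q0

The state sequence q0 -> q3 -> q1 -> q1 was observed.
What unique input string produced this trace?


Trace back each transition to find the symbol:
  q0 --[y]--> q3
  q3 --[x]--> q1
  q1 --[y]--> q1

"yxy"


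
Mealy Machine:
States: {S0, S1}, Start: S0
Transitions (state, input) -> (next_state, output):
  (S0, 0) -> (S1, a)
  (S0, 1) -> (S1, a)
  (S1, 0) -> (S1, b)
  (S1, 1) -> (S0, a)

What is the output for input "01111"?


Step-by-step:
  (S0, 0) -> (S1, a)
  (S1, 1) -> (S0, a)
  (S0, 1) -> (S1, a)
  (S1, 1) -> (S0, a)
  (S0, 1) -> (S1, a)

"aaaaa"


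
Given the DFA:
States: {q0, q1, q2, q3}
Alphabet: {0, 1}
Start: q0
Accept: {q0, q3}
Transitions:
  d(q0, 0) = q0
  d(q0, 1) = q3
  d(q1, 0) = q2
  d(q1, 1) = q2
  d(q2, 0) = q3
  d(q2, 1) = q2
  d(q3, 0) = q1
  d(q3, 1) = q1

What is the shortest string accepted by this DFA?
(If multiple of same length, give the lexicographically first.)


BFS by string length (lex-first path to each state shown):
  len 0: q0<-""
Found accept state at length 0.

"" (empty string)


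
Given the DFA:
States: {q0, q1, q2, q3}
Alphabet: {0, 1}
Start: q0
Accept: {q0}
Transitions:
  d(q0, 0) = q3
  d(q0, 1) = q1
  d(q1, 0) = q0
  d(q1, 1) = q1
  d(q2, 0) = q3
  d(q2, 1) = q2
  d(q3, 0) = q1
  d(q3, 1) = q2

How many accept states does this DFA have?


Accept states listed: {q0}
Counting: q0(1)

1


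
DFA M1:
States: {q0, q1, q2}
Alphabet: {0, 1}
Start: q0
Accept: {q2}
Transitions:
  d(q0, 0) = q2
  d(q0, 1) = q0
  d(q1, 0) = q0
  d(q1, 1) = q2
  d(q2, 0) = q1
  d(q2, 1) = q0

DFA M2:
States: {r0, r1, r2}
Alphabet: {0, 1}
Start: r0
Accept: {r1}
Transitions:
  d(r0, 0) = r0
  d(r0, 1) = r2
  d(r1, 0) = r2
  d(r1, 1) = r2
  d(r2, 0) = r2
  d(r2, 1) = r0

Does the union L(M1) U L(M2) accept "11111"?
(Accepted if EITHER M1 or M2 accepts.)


M1: final=q0 accepted=False
M2: final=r2 accepted=False

No, union rejects (neither accepts)


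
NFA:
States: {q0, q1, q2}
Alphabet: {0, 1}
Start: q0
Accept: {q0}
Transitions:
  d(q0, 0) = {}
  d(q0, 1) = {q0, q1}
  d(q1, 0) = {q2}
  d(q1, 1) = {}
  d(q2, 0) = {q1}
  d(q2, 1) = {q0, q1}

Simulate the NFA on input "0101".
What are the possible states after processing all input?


Start: {q0}
  --0--> {}
  --1--> {}
  --0--> {}
  --1--> {}

{} (empty set, no valid transitions)


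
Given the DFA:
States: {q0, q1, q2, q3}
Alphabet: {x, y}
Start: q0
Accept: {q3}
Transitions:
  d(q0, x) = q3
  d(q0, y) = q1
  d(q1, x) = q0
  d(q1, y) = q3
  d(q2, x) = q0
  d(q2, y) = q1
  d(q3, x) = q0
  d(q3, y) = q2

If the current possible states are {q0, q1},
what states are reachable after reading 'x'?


Apply transition on 'x' from each current state:
  d(q0, x) = q3
  d(q1, x) = q0

{q0, q3}


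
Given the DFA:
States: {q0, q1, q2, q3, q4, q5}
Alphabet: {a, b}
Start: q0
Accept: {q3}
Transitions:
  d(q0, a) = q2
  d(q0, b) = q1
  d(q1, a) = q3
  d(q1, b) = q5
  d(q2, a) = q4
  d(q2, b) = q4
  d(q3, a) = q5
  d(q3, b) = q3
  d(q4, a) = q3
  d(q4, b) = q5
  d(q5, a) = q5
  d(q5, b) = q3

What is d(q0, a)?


Looking up transition d(q0, a)

q2


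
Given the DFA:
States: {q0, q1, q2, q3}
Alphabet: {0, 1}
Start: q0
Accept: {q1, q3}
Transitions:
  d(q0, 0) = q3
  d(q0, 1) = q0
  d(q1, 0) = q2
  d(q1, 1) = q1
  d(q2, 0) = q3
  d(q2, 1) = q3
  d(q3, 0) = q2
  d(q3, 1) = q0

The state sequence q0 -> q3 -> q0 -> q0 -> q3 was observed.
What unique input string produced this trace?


Trace back each transition to find the symbol:
  q0 --[0]--> q3
  q3 --[1]--> q0
  q0 --[1]--> q0
  q0 --[0]--> q3

"0110"


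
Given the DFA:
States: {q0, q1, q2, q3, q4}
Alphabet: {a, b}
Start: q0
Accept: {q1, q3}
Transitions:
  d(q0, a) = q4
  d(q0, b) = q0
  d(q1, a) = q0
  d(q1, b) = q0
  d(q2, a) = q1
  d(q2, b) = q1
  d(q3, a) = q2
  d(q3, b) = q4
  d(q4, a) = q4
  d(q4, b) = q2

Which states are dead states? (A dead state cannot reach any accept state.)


Forward reachability from each state:
  q0 -> reaches accept state q1 (live)
  q1 -> reaches accept state q1 (live)
  q2 -> reaches accept state q1 (live)
  q3 -> reaches accept state q1 (live)
  q4 -> reaches accept state q1 (live)

None (all states can reach an accept state)


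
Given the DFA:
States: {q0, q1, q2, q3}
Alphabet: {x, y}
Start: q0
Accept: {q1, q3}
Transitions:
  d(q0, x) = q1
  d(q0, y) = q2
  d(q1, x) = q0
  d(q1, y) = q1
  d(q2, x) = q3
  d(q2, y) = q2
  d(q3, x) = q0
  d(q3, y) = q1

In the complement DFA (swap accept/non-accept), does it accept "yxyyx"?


Trace: q0 -> q2 -> q3 -> q1 -> q1 -> q0
Final: q0
Original accept: {q1, q3}
Complement: q0 is not in original accept

Yes, complement accepts (original rejects)


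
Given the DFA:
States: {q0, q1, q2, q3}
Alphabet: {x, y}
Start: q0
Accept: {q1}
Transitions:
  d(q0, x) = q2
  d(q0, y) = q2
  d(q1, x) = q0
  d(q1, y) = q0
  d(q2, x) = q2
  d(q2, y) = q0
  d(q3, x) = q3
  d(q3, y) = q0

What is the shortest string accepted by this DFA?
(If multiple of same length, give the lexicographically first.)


BFS by string length (lex-first path to each state shown):
  len 0: q0<-""
  len 1: q2<-"x"
  len 2: q0<-"xy", q2<-"xx"
  len 3: q0<-"xxy", q2<-"xxx"
  len 4: q0<-"xxxy", q2<-"xxxx"
  len 5: q0<-"xxxxy", q2<-"xxxxx"
  len 6: q0<-"xxxxxy", q2<-"xxxxxx"
  len 7: q0<-"xxxxxxy", q2<-"xxxxxxx"
  len 8: q0<-"xxxxxxxy", q2<-"xxxxxxxx"

No string accepted (empty language)


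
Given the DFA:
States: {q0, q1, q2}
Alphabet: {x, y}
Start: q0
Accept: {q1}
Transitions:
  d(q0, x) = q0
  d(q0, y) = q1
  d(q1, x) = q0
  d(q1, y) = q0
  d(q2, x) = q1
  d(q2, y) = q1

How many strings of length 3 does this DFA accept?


Enumerating all length-3 strings:
  "xxx" -> q0 [reject]
  "xxy" -> q1 [accept]
  "xyx" -> q0 [reject]
  "xyy" -> q0 [reject]
  "yxx" -> q0 [reject]
  "yxy" -> q1 [accept]
  "yyx" -> q0 [reject]
  "yyy" -> q1 [accept]

3 out of 8


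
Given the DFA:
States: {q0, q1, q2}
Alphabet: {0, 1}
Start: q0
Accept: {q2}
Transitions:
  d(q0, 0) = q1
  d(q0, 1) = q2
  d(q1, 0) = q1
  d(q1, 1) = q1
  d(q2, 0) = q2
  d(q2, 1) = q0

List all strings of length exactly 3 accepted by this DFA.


All strings of length 3: 8 total
Accepted: 2

"100", "111"


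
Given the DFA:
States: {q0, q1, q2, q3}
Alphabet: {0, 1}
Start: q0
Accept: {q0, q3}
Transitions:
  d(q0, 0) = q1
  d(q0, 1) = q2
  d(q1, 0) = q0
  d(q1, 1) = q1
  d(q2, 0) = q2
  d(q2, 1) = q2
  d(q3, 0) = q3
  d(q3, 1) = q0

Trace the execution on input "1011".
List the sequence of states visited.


Input: 1011
d(q0, 1) = q2
d(q2, 0) = q2
d(q2, 1) = q2
d(q2, 1) = q2


q0 -> q2 -> q2 -> q2 -> q2


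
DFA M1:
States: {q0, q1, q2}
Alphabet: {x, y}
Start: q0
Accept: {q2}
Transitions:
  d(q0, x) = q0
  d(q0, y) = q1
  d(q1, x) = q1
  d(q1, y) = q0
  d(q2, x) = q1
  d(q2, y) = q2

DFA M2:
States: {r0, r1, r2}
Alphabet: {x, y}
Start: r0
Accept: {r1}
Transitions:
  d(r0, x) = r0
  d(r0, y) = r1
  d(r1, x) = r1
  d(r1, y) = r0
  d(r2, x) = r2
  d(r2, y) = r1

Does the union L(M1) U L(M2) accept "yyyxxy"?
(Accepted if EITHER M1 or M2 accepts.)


M1: final=q0 accepted=False
M2: final=r0 accepted=False

No, union rejects (neither accepts)


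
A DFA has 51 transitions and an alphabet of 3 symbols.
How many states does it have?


Each state has exactly one transition per symbol.
states = transitions / |alphabet| = 51 / 3 = 17

17


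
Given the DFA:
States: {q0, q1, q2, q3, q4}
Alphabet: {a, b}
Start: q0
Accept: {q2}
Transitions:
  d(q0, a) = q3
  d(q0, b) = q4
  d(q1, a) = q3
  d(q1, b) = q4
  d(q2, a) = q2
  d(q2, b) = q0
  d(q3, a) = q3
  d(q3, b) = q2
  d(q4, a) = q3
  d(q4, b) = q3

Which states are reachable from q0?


BFS from q0:
  layer 0: {q0}
  layer 1: {q3, q4}
  layer 2: {q2}

{q0, q2, q3, q4}


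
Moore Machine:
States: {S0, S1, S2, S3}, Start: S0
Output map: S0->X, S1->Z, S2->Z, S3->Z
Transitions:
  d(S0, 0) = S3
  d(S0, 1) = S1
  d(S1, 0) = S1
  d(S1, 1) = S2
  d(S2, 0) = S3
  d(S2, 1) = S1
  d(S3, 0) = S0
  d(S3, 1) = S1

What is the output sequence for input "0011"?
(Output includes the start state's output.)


Start: S0 (output X)
  --0--> S3 (output Z)
  --0--> S0 (output X)
  --1--> S1 (output Z)
  --1--> S2 (output Z)

"XZXZZ"


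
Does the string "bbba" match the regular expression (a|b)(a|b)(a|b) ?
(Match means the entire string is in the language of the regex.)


|string| = 4; first = 'b'; last = 'a'

No, "bbba" does not match (a|b)(a|b)(a|b)


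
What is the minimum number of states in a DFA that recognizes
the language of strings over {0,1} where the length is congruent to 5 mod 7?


States track (length) mod 7.
Need 7 states: one per remainder 0..6; accept = remainder 5.

7


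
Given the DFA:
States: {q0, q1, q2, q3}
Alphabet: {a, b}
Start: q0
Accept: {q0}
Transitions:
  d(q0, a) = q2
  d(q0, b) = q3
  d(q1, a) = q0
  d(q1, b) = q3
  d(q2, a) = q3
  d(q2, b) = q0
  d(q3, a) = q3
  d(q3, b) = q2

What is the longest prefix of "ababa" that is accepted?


Run the DFA, marking each prefix where the state is accepting:
  "" -> q0 [accept]
  "a" -> q2 [reject]
  "ab" -> q0 [accept]
  "aba" -> q2 [reject]
  "abab" -> q0 [accept]
  "ababa" -> q2 [reject]

"abab"


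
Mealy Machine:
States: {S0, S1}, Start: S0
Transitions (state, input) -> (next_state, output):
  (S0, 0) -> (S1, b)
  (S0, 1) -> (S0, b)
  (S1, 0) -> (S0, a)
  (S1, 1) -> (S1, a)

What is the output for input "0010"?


Step-by-step:
  (S0, 0) -> (S1, b)
  (S1, 0) -> (S0, a)
  (S0, 1) -> (S0, b)
  (S0, 0) -> (S1, b)

"babb"


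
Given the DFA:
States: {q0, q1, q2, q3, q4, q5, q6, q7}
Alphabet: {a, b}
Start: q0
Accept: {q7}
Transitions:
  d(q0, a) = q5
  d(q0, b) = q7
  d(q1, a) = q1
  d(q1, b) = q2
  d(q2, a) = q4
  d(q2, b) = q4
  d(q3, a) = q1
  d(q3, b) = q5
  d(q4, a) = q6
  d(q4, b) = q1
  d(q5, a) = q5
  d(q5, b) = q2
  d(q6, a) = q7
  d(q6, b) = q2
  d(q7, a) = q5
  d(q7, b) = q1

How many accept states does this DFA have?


Accept states listed: {q7}
Counting: q7(1)

1


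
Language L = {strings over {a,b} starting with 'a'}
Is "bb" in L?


first symbol = 'b'

No, "bb" is not in L


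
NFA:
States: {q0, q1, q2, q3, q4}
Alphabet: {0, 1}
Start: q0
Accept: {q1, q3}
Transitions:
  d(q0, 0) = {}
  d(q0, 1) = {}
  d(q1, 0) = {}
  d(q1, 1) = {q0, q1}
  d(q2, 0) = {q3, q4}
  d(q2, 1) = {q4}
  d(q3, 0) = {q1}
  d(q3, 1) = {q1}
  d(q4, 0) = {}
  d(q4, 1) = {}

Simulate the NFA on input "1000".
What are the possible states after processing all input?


Start: {q0}
  --1--> {}
  --0--> {}
  --0--> {}
  --0--> {}

{} (empty set, no valid transitions)


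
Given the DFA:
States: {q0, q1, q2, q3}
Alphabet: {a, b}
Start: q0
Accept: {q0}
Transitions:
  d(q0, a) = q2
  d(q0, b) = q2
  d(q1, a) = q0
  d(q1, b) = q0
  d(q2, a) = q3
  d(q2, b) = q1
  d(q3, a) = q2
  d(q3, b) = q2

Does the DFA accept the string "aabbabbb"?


Trace: q0 -> q2 -> q3 -> q2 -> q1 -> q0 -> q2 -> q1 -> q0
Final state: q0
Accept states: {q0}

Yes, accepted (final state q0 is an accept state)


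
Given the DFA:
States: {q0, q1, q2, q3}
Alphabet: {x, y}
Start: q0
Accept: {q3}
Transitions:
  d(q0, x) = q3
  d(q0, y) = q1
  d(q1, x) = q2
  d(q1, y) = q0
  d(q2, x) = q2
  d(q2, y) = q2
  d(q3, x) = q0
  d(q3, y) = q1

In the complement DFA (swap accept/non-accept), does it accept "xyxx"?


Trace: q0 -> q3 -> q1 -> q2 -> q2
Final: q2
Original accept: {q3}
Complement: q2 is not in original accept

Yes, complement accepts (original rejects)


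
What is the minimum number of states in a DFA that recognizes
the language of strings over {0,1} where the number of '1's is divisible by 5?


States track (count of '1') mod 5.
Need 5 states: one per remainder 0..4; accept = remainder 0.

5


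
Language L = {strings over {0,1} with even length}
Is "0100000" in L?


length = 7; 7 mod 2 = 1

No, "0100000" is not in L


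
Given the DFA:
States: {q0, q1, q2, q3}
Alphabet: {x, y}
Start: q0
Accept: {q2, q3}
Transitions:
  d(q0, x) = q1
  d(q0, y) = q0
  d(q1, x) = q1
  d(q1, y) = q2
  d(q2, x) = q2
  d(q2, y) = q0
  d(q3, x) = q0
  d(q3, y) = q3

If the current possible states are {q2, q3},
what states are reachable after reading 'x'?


Apply transition on 'x' from each current state:
  d(q2, x) = q2
  d(q3, x) = q0

{q0, q2}


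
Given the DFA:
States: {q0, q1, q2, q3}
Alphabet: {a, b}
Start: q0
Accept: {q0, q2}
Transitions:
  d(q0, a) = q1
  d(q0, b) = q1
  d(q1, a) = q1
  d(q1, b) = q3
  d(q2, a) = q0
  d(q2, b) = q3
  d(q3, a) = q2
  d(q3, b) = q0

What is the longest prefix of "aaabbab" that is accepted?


Run the DFA, marking each prefix where the state is accepting:
  "" -> q0 [accept]
  "a" -> q1 [reject]
  "aa" -> q1 [reject]
  "aaa" -> q1 [reject]
  "aaab" -> q3 [reject]
  "aaabb" -> q0 [accept]
  "aaabba" -> q1 [reject]
  "aaabbab" -> q3 [reject]

"aaabb"


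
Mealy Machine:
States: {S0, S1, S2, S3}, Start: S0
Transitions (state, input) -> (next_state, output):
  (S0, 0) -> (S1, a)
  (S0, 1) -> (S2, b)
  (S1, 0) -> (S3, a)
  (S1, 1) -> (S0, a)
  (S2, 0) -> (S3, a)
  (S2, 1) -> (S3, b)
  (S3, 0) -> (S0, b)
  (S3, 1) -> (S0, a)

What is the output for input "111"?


Step-by-step:
  (S0, 1) -> (S2, b)
  (S2, 1) -> (S3, b)
  (S3, 1) -> (S0, a)

"bba"


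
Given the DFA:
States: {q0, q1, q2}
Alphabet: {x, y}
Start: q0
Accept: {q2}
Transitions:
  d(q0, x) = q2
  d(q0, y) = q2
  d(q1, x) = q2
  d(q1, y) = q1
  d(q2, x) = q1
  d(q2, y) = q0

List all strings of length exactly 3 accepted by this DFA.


All strings of length 3: 8 total
Accepted: 6

"xxx", "xyx", "xyy", "yxx", "yyx", "yyy"


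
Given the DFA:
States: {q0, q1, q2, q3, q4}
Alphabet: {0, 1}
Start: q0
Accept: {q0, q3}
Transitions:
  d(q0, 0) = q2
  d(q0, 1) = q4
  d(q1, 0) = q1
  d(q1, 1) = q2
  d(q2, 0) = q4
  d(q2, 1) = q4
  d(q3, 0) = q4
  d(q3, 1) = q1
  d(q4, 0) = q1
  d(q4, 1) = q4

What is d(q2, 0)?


Looking up transition d(q2, 0)

q4


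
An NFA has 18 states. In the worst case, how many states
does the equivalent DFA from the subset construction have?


Subset construction: one DFA state per subset of NFA states.
2^18 = 262144

262144


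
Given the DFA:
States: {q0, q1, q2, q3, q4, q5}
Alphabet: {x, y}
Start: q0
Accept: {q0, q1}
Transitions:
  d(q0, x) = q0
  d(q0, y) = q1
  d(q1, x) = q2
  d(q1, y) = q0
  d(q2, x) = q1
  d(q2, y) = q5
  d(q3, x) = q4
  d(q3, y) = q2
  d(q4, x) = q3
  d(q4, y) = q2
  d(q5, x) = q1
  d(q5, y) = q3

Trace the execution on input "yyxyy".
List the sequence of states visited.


Input: yyxyy
d(q0, y) = q1
d(q1, y) = q0
d(q0, x) = q0
d(q0, y) = q1
d(q1, y) = q0


q0 -> q1 -> q0 -> q0 -> q1 -> q0


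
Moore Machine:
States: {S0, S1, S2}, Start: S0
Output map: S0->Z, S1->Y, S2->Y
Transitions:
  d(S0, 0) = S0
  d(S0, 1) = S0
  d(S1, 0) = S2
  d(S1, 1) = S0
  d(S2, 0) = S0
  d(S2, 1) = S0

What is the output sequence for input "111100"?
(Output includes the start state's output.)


Start: S0 (output Z)
  --1--> S0 (output Z)
  --1--> S0 (output Z)
  --1--> S0 (output Z)
  --1--> S0 (output Z)
  --0--> S0 (output Z)
  --0--> S0 (output Z)

"ZZZZZZZ"


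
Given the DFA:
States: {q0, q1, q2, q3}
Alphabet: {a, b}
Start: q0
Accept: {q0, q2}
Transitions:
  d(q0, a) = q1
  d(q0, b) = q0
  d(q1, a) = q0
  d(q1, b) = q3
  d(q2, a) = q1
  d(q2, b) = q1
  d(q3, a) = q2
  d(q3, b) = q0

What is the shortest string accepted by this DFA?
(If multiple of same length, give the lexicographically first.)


BFS by string length (lex-first path to each state shown):
  len 0: q0<-""
Found accept state at length 0.

"" (empty string)


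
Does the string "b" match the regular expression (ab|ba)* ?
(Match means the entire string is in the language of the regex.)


|string| = 1; first = 'b'; last = 'b'

No, "b" does not match (ab|ba)*


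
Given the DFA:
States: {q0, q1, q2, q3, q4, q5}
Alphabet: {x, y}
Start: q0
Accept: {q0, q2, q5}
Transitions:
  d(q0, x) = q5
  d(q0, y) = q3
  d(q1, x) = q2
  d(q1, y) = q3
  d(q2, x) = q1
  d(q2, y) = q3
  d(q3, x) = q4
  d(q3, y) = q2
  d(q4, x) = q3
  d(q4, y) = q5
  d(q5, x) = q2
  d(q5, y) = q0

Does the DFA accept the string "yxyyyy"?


Trace: q0 -> q3 -> q4 -> q5 -> q0 -> q3 -> q2
Final state: q2
Accept states: {q0, q2, q5}

Yes, accepted (final state q2 is an accept state)


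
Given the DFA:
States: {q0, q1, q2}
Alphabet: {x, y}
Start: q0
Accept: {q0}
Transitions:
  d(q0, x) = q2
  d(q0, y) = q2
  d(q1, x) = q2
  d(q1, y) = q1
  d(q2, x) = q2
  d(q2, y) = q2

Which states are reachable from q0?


BFS from q0:
  layer 0: {q0}
  layer 1: {q2}

{q0, q2}


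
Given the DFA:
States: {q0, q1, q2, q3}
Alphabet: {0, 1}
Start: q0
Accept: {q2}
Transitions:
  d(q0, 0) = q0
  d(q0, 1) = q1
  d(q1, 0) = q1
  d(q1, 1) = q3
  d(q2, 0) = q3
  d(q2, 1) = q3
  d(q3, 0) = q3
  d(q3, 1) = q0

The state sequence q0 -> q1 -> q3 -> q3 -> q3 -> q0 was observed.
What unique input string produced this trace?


Trace back each transition to find the symbol:
  q0 --[1]--> q1
  q1 --[1]--> q3
  q3 --[0]--> q3
  q3 --[0]--> q3
  q3 --[1]--> q0

"11001"


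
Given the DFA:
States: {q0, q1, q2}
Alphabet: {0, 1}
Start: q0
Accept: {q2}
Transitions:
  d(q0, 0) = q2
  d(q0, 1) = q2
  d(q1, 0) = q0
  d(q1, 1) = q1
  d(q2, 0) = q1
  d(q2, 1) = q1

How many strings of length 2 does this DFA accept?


Enumerating all length-2 strings:
  "00" -> q1 [reject]
  "01" -> q1 [reject]
  "10" -> q1 [reject]
  "11" -> q1 [reject]

0 out of 4


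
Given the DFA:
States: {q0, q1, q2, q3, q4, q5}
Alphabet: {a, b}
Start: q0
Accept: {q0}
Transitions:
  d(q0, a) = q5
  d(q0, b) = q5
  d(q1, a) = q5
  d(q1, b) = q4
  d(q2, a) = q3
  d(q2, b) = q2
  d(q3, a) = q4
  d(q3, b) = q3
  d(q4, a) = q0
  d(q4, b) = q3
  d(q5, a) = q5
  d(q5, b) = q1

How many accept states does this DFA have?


Accept states listed: {q0}
Counting: q0(1)

1


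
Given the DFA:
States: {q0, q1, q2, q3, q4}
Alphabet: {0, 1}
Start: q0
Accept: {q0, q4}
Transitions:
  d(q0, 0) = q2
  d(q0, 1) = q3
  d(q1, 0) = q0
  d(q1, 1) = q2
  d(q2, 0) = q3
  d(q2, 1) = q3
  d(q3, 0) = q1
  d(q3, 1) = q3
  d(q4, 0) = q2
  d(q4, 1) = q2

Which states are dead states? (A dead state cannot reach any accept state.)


Forward reachability from each state:
  q0 -> reaches accept state q0 (live)
  q1 -> reaches accept state q0 (live)
  q2 -> reaches accept state q0 (live)
  q3 -> reaches accept state q0 (live)
  q4 -> reaches accept state q0 (live)

None (all states can reach an accept state)


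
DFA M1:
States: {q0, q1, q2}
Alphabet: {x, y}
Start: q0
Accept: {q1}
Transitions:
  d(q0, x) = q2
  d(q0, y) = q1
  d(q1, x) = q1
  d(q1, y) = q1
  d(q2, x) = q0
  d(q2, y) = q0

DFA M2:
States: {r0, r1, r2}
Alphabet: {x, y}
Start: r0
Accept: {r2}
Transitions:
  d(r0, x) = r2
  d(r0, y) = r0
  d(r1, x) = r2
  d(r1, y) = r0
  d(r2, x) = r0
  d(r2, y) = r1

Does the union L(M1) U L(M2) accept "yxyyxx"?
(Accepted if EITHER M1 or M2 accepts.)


M1: final=q1 accepted=True
M2: final=r0 accepted=False

Yes, union accepts


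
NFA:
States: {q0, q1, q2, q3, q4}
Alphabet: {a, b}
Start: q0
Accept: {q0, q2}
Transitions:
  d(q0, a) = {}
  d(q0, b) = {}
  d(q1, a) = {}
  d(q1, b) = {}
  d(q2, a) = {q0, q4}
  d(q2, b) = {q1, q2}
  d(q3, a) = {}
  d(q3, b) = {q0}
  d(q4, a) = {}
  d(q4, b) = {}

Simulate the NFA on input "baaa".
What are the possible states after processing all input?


Start: {q0}
  --b--> {}
  --a--> {}
  --a--> {}
  --a--> {}

{} (empty set, no valid transitions)


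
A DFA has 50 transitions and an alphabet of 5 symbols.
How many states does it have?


Each state has exactly one transition per symbol.
states = transitions / |alphabet| = 50 / 5 = 10

10


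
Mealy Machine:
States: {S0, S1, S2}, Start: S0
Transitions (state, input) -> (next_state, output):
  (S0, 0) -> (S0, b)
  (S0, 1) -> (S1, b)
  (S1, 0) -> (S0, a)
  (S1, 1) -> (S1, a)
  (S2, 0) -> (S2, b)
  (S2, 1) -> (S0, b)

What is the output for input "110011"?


Step-by-step:
  (S0, 1) -> (S1, b)
  (S1, 1) -> (S1, a)
  (S1, 0) -> (S0, a)
  (S0, 0) -> (S0, b)
  (S0, 1) -> (S1, b)
  (S1, 1) -> (S1, a)

"baabba"


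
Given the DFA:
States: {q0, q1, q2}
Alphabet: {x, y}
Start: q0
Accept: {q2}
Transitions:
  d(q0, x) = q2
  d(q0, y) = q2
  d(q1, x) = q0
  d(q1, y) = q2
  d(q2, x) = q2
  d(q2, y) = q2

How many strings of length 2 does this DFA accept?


Enumerating all length-2 strings:
  "xx" -> q2 [accept]
  "xy" -> q2 [accept]
  "yx" -> q2 [accept]
  "yy" -> q2 [accept]

4 out of 4


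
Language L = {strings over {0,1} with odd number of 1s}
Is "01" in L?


count('1') = 1; 1 mod 2 = 1

Yes, "01" is in L


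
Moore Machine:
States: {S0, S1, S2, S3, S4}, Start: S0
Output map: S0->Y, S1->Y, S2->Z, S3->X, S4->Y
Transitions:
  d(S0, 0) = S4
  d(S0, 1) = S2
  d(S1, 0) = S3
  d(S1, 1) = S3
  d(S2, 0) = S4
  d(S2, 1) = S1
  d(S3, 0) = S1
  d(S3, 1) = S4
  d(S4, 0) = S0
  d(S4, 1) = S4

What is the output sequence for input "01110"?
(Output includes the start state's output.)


Start: S0 (output Y)
  --0--> S4 (output Y)
  --1--> S4 (output Y)
  --1--> S4 (output Y)
  --1--> S4 (output Y)
  --0--> S0 (output Y)

"YYYYYY"


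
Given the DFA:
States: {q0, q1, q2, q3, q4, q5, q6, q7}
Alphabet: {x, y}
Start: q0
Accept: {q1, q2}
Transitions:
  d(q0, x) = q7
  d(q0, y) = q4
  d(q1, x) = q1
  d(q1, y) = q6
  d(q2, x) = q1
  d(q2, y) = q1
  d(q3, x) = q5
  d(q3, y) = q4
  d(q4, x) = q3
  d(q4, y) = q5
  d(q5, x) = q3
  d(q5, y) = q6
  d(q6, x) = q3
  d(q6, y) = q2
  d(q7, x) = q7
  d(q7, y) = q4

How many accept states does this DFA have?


Accept states listed: {q1, q2}
Counting: q1(1) q2(2)

2


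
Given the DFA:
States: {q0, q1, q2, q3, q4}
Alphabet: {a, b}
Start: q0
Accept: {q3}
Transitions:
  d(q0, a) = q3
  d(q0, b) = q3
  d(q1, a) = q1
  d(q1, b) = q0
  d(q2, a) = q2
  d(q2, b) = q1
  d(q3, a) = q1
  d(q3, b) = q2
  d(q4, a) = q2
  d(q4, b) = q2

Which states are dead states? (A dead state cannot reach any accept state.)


Forward reachability from each state:
  q0 -> reaches accept state q3 (live)
  q1 -> reaches accept state q3 (live)
  q2 -> reaches accept state q3 (live)
  q3 -> reaches accept state q3 (live)
  q4 -> reaches accept state q3 (live)

None (all states can reach an accept state)


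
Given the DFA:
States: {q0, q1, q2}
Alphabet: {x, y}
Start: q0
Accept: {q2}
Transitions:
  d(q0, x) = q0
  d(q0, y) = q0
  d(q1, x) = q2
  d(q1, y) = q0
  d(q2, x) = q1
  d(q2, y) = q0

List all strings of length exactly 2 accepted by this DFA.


All strings of length 2: 4 total
Accepted: 0

None


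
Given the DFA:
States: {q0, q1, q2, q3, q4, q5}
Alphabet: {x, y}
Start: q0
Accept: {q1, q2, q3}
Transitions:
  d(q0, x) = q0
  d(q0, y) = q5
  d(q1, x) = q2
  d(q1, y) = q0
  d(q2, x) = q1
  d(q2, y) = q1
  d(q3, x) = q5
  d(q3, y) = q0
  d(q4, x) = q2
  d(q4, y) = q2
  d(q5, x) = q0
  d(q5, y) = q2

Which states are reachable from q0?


BFS from q0:
  layer 0: {q0}
  layer 1: {q5}
  layer 2: {q2}
  layer 3: {q1}

{q0, q1, q2, q5}


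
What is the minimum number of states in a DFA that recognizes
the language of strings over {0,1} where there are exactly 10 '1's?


States: count = 0, 1, ..., 10 (that's 11 states), plus a dead state for count > 10.
Total: 11 + 1 = 12. Accept = count-10 state.

12


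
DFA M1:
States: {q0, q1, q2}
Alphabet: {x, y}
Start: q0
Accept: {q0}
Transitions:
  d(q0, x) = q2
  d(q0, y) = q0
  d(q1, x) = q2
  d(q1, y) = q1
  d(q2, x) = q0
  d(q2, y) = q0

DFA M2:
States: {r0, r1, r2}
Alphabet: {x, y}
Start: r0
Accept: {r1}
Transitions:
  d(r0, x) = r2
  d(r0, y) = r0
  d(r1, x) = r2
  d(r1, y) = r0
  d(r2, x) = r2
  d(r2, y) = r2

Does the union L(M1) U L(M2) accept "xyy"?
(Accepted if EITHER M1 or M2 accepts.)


M1: final=q0 accepted=True
M2: final=r2 accepted=False

Yes, union accepts


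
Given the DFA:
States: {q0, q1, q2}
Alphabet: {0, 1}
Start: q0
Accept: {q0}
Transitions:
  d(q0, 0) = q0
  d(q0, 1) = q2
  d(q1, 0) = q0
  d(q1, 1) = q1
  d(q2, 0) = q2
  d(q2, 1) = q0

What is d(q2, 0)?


Looking up transition d(q2, 0)

q2


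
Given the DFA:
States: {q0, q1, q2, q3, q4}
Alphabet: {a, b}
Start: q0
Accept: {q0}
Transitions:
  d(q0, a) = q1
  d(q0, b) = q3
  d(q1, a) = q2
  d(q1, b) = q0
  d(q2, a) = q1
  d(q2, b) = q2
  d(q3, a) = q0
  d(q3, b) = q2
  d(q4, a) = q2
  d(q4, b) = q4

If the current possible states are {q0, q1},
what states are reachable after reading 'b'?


Apply transition on 'b' from each current state:
  d(q0, b) = q3
  d(q1, b) = q0

{q0, q3}


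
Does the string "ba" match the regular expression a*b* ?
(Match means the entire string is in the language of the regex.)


|string| = 2; first = 'b'; last = 'a'

No, "ba" does not match a*b*


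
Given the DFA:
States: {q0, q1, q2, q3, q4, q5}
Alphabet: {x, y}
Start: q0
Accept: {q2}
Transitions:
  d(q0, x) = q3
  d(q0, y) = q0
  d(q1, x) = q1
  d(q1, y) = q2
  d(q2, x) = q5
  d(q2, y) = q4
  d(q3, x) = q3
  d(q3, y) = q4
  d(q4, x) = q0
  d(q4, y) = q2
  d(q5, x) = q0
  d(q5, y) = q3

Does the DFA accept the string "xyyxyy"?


Trace: q0 -> q3 -> q4 -> q2 -> q5 -> q3 -> q4
Final state: q4
Accept states: {q2}

No, rejected (final state q4 is not an accept state)
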